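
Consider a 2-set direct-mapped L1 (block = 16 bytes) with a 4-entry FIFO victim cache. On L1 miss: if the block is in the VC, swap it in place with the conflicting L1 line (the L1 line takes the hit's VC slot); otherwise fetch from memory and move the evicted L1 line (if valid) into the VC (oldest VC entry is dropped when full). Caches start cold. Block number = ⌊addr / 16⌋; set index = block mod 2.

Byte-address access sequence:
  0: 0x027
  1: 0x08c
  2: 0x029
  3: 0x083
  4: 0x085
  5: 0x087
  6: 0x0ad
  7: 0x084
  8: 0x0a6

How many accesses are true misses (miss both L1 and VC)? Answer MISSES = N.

#0 0x27→b2/s0 MISS; vc=[]
#1 0x8c→b8/s0 MISS; vc=[2]
#2 0x29→b2/s0 VC-HIT; vc=[8]
#3 0x83→b8/s0 VC-HIT; vc=[2]
#4 0x85→b8/s0 L1-HIT; vc=[2]
#5 0x87→b8/s0 L1-HIT; vc=[2]
#6 0xad→b10/s0 MISS; vc=[2,8]
#7 0x84→b8/s0 VC-HIT; vc=[2,10]
#8 0xa6→b10/s0 VC-HIT; vc=[2,8]

MISSES = 3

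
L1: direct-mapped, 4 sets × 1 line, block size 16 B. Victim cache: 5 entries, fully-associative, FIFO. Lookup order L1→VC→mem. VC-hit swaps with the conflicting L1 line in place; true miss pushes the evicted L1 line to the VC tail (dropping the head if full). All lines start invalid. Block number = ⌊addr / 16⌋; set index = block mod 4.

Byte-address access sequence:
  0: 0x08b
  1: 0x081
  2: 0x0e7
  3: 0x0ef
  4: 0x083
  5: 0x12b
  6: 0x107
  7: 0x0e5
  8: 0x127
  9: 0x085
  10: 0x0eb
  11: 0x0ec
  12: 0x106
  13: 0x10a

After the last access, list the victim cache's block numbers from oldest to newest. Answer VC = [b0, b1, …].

0: 0x8b (blk 8, set 0) → MISS  vc=[]
1: 0x81 (blk 8, set 0) → L1-HIT  vc=[]
2: 0xe7 (blk 14, set 2) → MISS  vc=[]
3: 0xef (blk 14, set 2) → L1-HIT  vc=[]
4: 0x83 (blk 8, set 0) → L1-HIT  vc=[]
5: 0x12b (blk 18, set 2) → MISS  vc=[14]
6: 0x107 (blk 16, set 0) → MISS  vc=[14, 8]
7: 0xe5 (blk 14, set 2) → VC-HIT  vc=[18, 8]
8: 0x127 (blk 18, set 2) → VC-HIT  vc=[14, 8]
9: 0x85 (blk 8, set 0) → VC-HIT  vc=[14, 16]
10: 0xeb (blk 14, set 2) → VC-HIT  vc=[18, 16]
11: 0xec (blk 14, set 2) → L1-HIT  vc=[18, 16]
12: 0x106 (blk 16, set 0) → VC-HIT  vc=[18, 8]
13: 0x10a (blk 16, set 0) → L1-HIT  vc=[18, 8]

VC = [18, 8]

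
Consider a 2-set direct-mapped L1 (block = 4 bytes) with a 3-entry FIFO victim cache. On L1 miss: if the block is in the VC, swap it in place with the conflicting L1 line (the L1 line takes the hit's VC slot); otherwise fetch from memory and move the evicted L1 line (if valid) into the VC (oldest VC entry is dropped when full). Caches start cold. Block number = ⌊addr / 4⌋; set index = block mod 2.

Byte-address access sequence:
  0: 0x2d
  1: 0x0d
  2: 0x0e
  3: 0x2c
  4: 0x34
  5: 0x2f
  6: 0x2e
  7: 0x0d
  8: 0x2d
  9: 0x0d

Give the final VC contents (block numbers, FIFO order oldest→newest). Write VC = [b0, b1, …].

  [0] addr=0x2d blk=11 s=1: MISS | VC []
  [1] addr=0xd blk=3 s=1: MISS | VC [11]
  [2] addr=0xe blk=3 s=1: L1-HIT | VC [11]
  [3] addr=0x2c blk=11 s=1: VC-HIT | VC [3]
  [4] addr=0x34 blk=13 s=1: MISS | VC [3, 11]
  [5] addr=0x2f blk=11 s=1: VC-HIT | VC [3, 13]
  [6] addr=0x2e blk=11 s=1: L1-HIT | VC [3, 13]
  [7] addr=0xd blk=3 s=1: VC-HIT | VC [11, 13]
  [8] addr=0x2d blk=11 s=1: VC-HIT | VC [3, 13]
  [9] addr=0xd blk=3 s=1: VC-HIT | VC [11, 13]

VC = [11, 13]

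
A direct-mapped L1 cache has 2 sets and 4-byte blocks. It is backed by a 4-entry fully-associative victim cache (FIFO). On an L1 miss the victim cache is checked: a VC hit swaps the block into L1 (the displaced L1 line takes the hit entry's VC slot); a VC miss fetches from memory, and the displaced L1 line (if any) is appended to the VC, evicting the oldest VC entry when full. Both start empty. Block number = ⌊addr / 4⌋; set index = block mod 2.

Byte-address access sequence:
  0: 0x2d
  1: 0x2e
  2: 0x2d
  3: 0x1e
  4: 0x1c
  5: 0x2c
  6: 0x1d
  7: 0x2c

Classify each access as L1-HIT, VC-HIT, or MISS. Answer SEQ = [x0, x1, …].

SEQ = [MISS, L1-HIT, L1-HIT, MISS, L1-HIT, VC-HIT, VC-HIT, VC-HIT]

  [0] addr=0x2d blk=11 s=1: MISS | VC []
  [1] addr=0x2e blk=11 s=1: L1-HIT | VC []
  [2] addr=0x2d blk=11 s=1: L1-HIT | VC []
  [3] addr=0x1e blk=7 s=1: MISS | VC [11]
  [4] addr=0x1c blk=7 s=1: L1-HIT | VC [11]
  [5] addr=0x2c blk=11 s=1: VC-HIT | VC [7]
  [6] addr=0x1d blk=7 s=1: VC-HIT | VC [11]
  [7] addr=0x2c blk=11 s=1: VC-HIT | VC [7]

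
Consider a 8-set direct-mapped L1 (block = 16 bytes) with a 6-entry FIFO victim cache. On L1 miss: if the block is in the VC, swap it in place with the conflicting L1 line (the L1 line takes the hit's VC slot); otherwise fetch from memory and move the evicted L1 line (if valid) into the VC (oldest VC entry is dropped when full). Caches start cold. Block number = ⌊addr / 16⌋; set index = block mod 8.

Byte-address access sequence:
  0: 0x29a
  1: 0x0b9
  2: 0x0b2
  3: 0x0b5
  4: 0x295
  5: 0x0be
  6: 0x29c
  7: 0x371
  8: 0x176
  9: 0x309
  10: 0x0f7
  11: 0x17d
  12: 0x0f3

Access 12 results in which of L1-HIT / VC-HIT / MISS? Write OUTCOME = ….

#0 0x29a→b41/s1 MISS; vc=[]
#1 0xb9→b11/s3 MISS; vc=[]
#2 0xb2→b11/s3 L1-HIT; vc=[]
#3 0xb5→b11/s3 L1-HIT; vc=[]
#4 0x295→b41/s1 L1-HIT; vc=[]
#5 0xbe→b11/s3 L1-HIT; vc=[]
#6 0x29c→b41/s1 L1-HIT; vc=[]
#7 0x371→b55/s7 MISS; vc=[]
#8 0x176→b23/s7 MISS; vc=[55]
#9 0x309→b48/s0 MISS; vc=[55]
#10 0xf7→b15/s7 MISS; vc=[55,23]
#11 0x17d→b23/s7 VC-HIT; vc=[55,15]
#12 0xf3→b15/s7 VC-HIT; vc=[55,23]

OUTCOME = VC-HIT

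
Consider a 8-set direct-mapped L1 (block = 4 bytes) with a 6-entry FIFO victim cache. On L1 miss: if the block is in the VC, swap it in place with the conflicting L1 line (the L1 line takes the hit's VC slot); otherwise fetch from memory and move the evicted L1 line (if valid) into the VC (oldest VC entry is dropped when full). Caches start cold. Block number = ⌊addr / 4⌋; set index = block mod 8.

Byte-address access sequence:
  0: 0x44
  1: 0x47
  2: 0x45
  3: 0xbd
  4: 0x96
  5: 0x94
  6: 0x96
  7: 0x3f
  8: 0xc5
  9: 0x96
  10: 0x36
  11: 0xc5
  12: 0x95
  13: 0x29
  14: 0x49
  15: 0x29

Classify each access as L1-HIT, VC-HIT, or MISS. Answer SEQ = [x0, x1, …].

SEQ = [MISS, L1-HIT, L1-HIT, MISS, MISS, L1-HIT, L1-HIT, MISS, MISS, L1-HIT, MISS, L1-HIT, VC-HIT, MISS, MISS, VC-HIT]

  [0] addr=0x44 blk=17 s=1: MISS | VC []
  [1] addr=0x47 blk=17 s=1: L1-HIT | VC []
  [2] addr=0x45 blk=17 s=1: L1-HIT | VC []
  [3] addr=0xbd blk=47 s=7: MISS | VC []
  [4] addr=0x96 blk=37 s=5: MISS | VC []
  [5] addr=0x94 blk=37 s=5: L1-HIT | VC []
  [6] addr=0x96 blk=37 s=5: L1-HIT | VC []
  [7] addr=0x3f blk=15 s=7: MISS | VC [47]
  [8] addr=0xc5 blk=49 s=1: MISS | VC [47, 17]
  [9] addr=0x96 blk=37 s=5: L1-HIT | VC [47, 17]
  [10] addr=0x36 blk=13 s=5: MISS | VC [47, 17, 37]
  [11] addr=0xc5 blk=49 s=1: L1-HIT | VC [47, 17, 37]
  [12] addr=0x95 blk=37 s=5: VC-HIT | VC [47, 17, 13]
  [13] addr=0x29 blk=10 s=2: MISS | VC [47, 17, 13]
  [14] addr=0x49 blk=18 s=2: MISS | VC [47, 17, 13, 10]
  [15] addr=0x29 blk=10 s=2: VC-HIT | VC [47, 17, 13, 18]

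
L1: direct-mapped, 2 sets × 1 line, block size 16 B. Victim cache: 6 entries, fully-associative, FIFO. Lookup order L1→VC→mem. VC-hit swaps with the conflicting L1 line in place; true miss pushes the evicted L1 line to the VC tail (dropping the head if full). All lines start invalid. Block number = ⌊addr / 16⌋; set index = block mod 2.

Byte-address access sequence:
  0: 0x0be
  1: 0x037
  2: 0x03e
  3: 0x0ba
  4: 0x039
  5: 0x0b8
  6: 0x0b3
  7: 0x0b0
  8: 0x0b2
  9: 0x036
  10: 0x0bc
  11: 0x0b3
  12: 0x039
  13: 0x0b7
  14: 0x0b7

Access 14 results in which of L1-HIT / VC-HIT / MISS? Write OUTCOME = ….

#0 0xbe→b11/s1 MISS; vc=[]
#1 0x37→b3/s1 MISS; vc=[11]
#2 0x3e→b3/s1 L1-HIT; vc=[11]
#3 0xba→b11/s1 VC-HIT; vc=[3]
#4 0x39→b3/s1 VC-HIT; vc=[11]
#5 0xb8→b11/s1 VC-HIT; vc=[3]
#6 0xb3→b11/s1 L1-HIT; vc=[3]
#7 0xb0→b11/s1 L1-HIT; vc=[3]
#8 0xb2→b11/s1 L1-HIT; vc=[3]
#9 0x36→b3/s1 VC-HIT; vc=[11]
#10 0xbc→b11/s1 VC-HIT; vc=[3]
#11 0xb3→b11/s1 L1-HIT; vc=[3]
#12 0x39→b3/s1 VC-HIT; vc=[11]
#13 0xb7→b11/s1 VC-HIT; vc=[3]
#14 0xb7→b11/s1 L1-HIT; vc=[3]

OUTCOME = L1-HIT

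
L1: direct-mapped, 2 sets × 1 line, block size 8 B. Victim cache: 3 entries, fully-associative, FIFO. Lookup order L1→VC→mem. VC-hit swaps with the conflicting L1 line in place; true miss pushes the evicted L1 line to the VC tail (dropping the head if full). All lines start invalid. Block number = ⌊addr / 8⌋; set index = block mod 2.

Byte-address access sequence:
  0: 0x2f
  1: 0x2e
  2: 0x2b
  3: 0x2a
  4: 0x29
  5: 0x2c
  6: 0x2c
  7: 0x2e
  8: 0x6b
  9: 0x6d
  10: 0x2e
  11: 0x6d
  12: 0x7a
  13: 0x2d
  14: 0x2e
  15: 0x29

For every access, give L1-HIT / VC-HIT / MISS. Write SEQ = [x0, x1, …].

#0 0x2f→b5/s1 MISS; vc=[]
#1 0x2e→b5/s1 L1-HIT; vc=[]
#2 0x2b→b5/s1 L1-HIT; vc=[]
#3 0x2a→b5/s1 L1-HIT; vc=[]
#4 0x29→b5/s1 L1-HIT; vc=[]
#5 0x2c→b5/s1 L1-HIT; vc=[]
#6 0x2c→b5/s1 L1-HIT; vc=[]
#7 0x2e→b5/s1 L1-HIT; vc=[]
#8 0x6b→b13/s1 MISS; vc=[5]
#9 0x6d→b13/s1 L1-HIT; vc=[5]
#10 0x2e→b5/s1 VC-HIT; vc=[13]
#11 0x6d→b13/s1 VC-HIT; vc=[5]
#12 0x7a→b15/s1 MISS; vc=[5,13]
#13 0x2d→b5/s1 VC-HIT; vc=[15,13]
#14 0x2e→b5/s1 L1-HIT; vc=[15,13]
#15 0x29→b5/s1 L1-HIT; vc=[15,13]

SEQ = [MISS, L1-HIT, L1-HIT, L1-HIT, L1-HIT, L1-HIT, L1-HIT, L1-HIT, MISS, L1-HIT, VC-HIT, VC-HIT, MISS, VC-HIT, L1-HIT, L1-HIT]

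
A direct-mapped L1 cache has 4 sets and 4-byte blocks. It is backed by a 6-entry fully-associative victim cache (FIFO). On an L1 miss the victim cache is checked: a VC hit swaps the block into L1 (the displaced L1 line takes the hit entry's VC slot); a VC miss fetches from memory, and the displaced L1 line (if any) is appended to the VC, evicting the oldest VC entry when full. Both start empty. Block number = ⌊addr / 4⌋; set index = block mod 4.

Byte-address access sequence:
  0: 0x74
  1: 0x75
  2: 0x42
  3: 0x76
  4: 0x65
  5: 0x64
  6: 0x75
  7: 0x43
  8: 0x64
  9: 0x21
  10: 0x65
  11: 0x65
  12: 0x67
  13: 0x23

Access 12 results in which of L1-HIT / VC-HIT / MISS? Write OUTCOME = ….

  [0] addr=0x74 blk=29 s=1: MISS | VC []
  [1] addr=0x75 blk=29 s=1: L1-HIT | VC []
  [2] addr=0x42 blk=16 s=0: MISS | VC []
  [3] addr=0x76 blk=29 s=1: L1-HIT | VC []
  [4] addr=0x65 blk=25 s=1: MISS | VC [29]
  [5] addr=0x64 blk=25 s=1: L1-HIT | VC [29]
  [6] addr=0x75 blk=29 s=1: VC-HIT | VC [25]
  [7] addr=0x43 blk=16 s=0: L1-HIT | VC [25]
  [8] addr=0x64 blk=25 s=1: VC-HIT | VC [29]
  [9] addr=0x21 blk=8 s=0: MISS | VC [29, 16]
  [10] addr=0x65 blk=25 s=1: L1-HIT | VC [29, 16]
  [11] addr=0x65 blk=25 s=1: L1-HIT | VC [29, 16]
  [12] addr=0x67 blk=25 s=1: L1-HIT | VC [29, 16]
  [13] addr=0x23 blk=8 s=0: L1-HIT | VC [29, 16]

OUTCOME = L1-HIT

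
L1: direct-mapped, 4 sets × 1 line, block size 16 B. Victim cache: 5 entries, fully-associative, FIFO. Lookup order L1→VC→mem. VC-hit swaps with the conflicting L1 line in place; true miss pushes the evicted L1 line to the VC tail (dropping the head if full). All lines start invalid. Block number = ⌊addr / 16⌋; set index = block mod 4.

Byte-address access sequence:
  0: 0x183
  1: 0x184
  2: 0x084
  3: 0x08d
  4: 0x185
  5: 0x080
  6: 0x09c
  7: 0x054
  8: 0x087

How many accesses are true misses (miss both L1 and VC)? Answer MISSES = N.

MISSES = 4

#0 0x183→b24/s0 MISS; vc=[]
#1 0x184→b24/s0 L1-HIT; vc=[]
#2 0x84→b8/s0 MISS; vc=[24]
#3 0x8d→b8/s0 L1-HIT; vc=[24]
#4 0x185→b24/s0 VC-HIT; vc=[8]
#5 0x80→b8/s0 VC-HIT; vc=[24]
#6 0x9c→b9/s1 MISS; vc=[24]
#7 0x54→b5/s1 MISS; vc=[24,9]
#8 0x87→b8/s0 L1-HIT; vc=[24,9]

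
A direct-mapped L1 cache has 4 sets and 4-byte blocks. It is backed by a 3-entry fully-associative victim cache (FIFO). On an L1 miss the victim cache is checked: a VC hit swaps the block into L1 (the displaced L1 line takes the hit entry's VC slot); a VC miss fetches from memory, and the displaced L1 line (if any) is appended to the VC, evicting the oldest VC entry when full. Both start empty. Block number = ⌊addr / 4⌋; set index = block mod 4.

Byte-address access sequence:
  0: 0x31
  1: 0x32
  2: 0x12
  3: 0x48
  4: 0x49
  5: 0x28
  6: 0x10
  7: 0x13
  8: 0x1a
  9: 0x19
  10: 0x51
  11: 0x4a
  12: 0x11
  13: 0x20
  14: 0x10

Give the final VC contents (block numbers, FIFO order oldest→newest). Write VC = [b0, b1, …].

#0 0x31→b12/s0 MISS; vc=[]
#1 0x32→b12/s0 L1-HIT; vc=[]
#2 0x12→b4/s0 MISS; vc=[12]
#3 0x48→b18/s2 MISS; vc=[12]
#4 0x49→b18/s2 L1-HIT; vc=[12]
#5 0x28→b10/s2 MISS; vc=[12,18]
#6 0x10→b4/s0 L1-HIT; vc=[12,18]
#7 0x13→b4/s0 L1-HIT; vc=[12,18]
#8 0x1a→b6/s2 MISS; vc=[12,18,10]
#9 0x19→b6/s2 L1-HIT; vc=[12,18,10]
#10 0x51→b20/s0 MISS; vc=[18,10,4]
#11 0x4a→b18/s2 VC-HIT; vc=[6,10,4]
#12 0x11→b4/s0 VC-HIT; vc=[6,10,20]
#13 0x20→b8/s0 MISS; vc=[10,20,4]
#14 0x10→b4/s0 VC-HIT; vc=[10,20,8]

VC = [10, 20, 8]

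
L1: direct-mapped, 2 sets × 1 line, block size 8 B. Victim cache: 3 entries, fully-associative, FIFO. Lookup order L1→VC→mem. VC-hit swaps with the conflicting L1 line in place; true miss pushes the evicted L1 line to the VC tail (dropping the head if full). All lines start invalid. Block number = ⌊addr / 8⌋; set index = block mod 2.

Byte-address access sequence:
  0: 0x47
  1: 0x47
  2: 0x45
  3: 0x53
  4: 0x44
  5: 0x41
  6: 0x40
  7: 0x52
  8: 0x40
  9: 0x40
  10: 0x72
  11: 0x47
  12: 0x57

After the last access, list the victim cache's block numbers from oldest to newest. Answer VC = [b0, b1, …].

  [0] addr=0x47 blk=8 s=0: MISS | VC []
  [1] addr=0x47 blk=8 s=0: L1-HIT | VC []
  [2] addr=0x45 blk=8 s=0: L1-HIT | VC []
  [3] addr=0x53 blk=10 s=0: MISS | VC [8]
  [4] addr=0x44 blk=8 s=0: VC-HIT | VC [10]
  [5] addr=0x41 blk=8 s=0: L1-HIT | VC [10]
  [6] addr=0x40 blk=8 s=0: L1-HIT | VC [10]
  [7] addr=0x52 blk=10 s=0: VC-HIT | VC [8]
  [8] addr=0x40 blk=8 s=0: VC-HIT | VC [10]
  [9] addr=0x40 blk=8 s=0: L1-HIT | VC [10]
  [10] addr=0x72 blk=14 s=0: MISS | VC [10, 8]
  [11] addr=0x47 blk=8 s=0: VC-HIT | VC [10, 14]
  [12] addr=0x57 blk=10 s=0: VC-HIT | VC [8, 14]

VC = [8, 14]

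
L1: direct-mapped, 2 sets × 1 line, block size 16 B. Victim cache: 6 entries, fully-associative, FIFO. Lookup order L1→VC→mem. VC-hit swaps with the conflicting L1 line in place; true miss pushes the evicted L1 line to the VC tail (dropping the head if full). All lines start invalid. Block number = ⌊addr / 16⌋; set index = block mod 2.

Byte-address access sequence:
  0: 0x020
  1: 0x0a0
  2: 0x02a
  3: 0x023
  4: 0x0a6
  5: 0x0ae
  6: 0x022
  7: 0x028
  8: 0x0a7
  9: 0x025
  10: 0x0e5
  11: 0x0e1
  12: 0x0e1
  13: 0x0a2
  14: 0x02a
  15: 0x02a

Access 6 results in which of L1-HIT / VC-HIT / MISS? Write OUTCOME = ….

#0 0x20→b2/s0 MISS; vc=[]
#1 0xa0→b10/s0 MISS; vc=[2]
#2 0x2a→b2/s0 VC-HIT; vc=[10]
#3 0x23→b2/s0 L1-HIT; vc=[10]
#4 0xa6→b10/s0 VC-HIT; vc=[2]
#5 0xae→b10/s0 L1-HIT; vc=[2]
#6 0x22→b2/s0 VC-HIT; vc=[10]
#7 0x28→b2/s0 L1-HIT; vc=[10]
#8 0xa7→b10/s0 VC-HIT; vc=[2]
#9 0x25→b2/s0 VC-HIT; vc=[10]
#10 0xe5→b14/s0 MISS; vc=[10,2]
#11 0xe1→b14/s0 L1-HIT; vc=[10,2]
#12 0xe1→b14/s0 L1-HIT; vc=[10,2]
#13 0xa2→b10/s0 VC-HIT; vc=[14,2]
#14 0x2a→b2/s0 VC-HIT; vc=[14,10]
#15 0x2a→b2/s0 L1-HIT; vc=[14,10]

OUTCOME = VC-HIT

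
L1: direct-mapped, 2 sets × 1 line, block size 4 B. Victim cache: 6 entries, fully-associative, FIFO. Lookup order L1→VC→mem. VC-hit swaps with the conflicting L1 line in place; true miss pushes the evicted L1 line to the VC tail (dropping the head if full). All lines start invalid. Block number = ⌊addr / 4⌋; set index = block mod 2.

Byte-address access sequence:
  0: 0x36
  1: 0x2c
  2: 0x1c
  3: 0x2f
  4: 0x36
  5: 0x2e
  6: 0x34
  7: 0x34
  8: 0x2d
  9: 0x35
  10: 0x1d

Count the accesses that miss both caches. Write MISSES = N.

0: 0x36 (blk 13, set 1) → MISS  vc=[]
1: 0x2c (blk 11, set 1) → MISS  vc=[13]
2: 0x1c (blk 7, set 1) → MISS  vc=[13, 11]
3: 0x2f (blk 11, set 1) → VC-HIT  vc=[13, 7]
4: 0x36 (blk 13, set 1) → VC-HIT  vc=[11, 7]
5: 0x2e (blk 11, set 1) → VC-HIT  vc=[13, 7]
6: 0x34 (blk 13, set 1) → VC-HIT  vc=[11, 7]
7: 0x34 (blk 13, set 1) → L1-HIT  vc=[11, 7]
8: 0x2d (blk 11, set 1) → VC-HIT  vc=[13, 7]
9: 0x35 (blk 13, set 1) → VC-HIT  vc=[11, 7]
10: 0x1d (blk 7, set 1) → VC-HIT  vc=[11, 13]

MISSES = 3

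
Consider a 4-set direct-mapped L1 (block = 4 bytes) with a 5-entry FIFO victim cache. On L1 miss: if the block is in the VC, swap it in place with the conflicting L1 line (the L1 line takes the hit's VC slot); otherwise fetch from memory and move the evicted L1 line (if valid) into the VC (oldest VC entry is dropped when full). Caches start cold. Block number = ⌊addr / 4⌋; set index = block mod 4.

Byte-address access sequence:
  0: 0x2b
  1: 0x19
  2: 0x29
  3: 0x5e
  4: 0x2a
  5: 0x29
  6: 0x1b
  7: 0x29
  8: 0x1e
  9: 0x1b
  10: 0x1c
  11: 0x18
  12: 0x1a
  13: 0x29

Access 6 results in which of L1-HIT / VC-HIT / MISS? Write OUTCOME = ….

0: 0x2b (blk 10, set 2) → MISS  vc=[]
1: 0x19 (blk 6, set 2) → MISS  vc=[10]
2: 0x29 (blk 10, set 2) → VC-HIT  vc=[6]
3: 0x5e (blk 23, set 3) → MISS  vc=[6]
4: 0x2a (blk 10, set 2) → L1-HIT  vc=[6]
5: 0x29 (blk 10, set 2) → L1-HIT  vc=[6]
6: 0x1b (blk 6, set 2) → VC-HIT  vc=[10]
7: 0x29 (blk 10, set 2) → VC-HIT  vc=[6]
8: 0x1e (blk 7, set 3) → MISS  vc=[6, 23]
9: 0x1b (blk 6, set 2) → VC-HIT  vc=[10, 23]
10: 0x1c (blk 7, set 3) → L1-HIT  vc=[10, 23]
11: 0x18 (blk 6, set 2) → L1-HIT  vc=[10, 23]
12: 0x1a (blk 6, set 2) → L1-HIT  vc=[10, 23]
13: 0x29 (blk 10, set 2) → VC-HIT  vc=[6, 23]

OUTCOME = VC-HIT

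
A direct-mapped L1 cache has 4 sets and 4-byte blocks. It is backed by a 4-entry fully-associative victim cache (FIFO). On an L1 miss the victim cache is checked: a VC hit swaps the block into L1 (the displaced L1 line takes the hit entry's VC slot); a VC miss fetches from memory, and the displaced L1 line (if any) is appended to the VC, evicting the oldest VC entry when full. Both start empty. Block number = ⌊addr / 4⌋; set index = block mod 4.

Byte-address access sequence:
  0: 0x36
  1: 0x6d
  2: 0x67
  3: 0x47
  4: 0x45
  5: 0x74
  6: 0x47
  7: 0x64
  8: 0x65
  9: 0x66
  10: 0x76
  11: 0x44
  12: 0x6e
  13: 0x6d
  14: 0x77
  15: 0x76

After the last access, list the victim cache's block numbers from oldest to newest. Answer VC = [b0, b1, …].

VC = [13, 17, 25]

0: 0x36 (blk 13, set 1) → MISS  vc=[]
1: 0x6d (blk 27, set 3) → MISS  vc=[]
2: 0x67 (blk 25, set 1) → MISS  vc=[13]
3: 0x47 (blk 17, set 1) → MISS  vc=[13, 25]
4: 0x45 (blk 17, set 1) → L1-HIT  vc=[13, 25]
5: 0x74 (blk 29, set 1) → MISS  vc=[13, 25, 17]
6: 0x47 (blk 17, set 1) → VC-HIT  vc=[13, 25, 29]
7: 0x64 (blk 25, set 1) → VC-HIT  vc=[13, 17, 29]
8: 0x65 (blk 25, set 1) → L1-HIT  vc=[13, 17, 29]
9: 0x66 (blk 25, set 1) → L1-HIT  vc=[13, 17, 29]
10: 0x76 (blk 29, set 1) → VC-HIT  vc=[13, 17, 25]
11: 0x44 (blk 17, set 1) → VC-HIT  vc=[13, 29, 25]
12: 0x6e (blk 27, set 3) → L1-HIT  vc=[13, 29, 25]
13: 0x6d (blk 27, set 3) → L1-HIT  vc=[13, 29, 25]
14: 0x77 (blk 29, set 1) → VC-HIT  vc=[13, 17, 25]
15: 0x76 (blk 29, set 1) → L1-HIT  vc=[13, 17, 25]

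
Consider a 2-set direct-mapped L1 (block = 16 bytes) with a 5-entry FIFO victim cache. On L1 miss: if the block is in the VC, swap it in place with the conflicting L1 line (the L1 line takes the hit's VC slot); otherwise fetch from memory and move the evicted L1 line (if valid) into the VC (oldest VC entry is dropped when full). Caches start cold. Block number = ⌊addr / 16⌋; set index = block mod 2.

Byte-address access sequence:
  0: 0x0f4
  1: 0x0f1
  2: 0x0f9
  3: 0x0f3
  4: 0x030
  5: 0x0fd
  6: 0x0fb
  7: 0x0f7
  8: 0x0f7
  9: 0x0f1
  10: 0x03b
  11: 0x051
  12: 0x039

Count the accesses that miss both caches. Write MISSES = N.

MISSES = 3

0: 0xf4 (blk 15, set 1) → MISS  vc=[]
1: 0xf1 (blk 15, set 1) → L1-HIT  vc=[]
2: 0xf9 (blk 15, set 1) → L1-HIT  vc=[]
3: 0xf3 (blk 15, set 1) → L1-HIT  vc=[]
4: 0x30 (blk 3, set 1) → MISS  vc=[15]
5: 0xfd (blk 15, set 1) → VC-HIT  vc=[3]
6: 0xfb (blk 15, set 1) → L1-HIT  vc=[3]
7: 0xf7 (blk 15, set 1) → L1-HIT  vc=[3]
8: 0xf7 (blk 15, set 1) → L1-HIT  vc=[3]
9: 0xf1 (blk 15, set 1) → L1-HIT  vc=[3]
10: 0x3b (blk 3, set 1) → VC-HIT  vc=[15]
11: 0x51 (blk 5, set 1) → MISS  vc=[15, 3]
12: 0x39 (blk 3, set 1) → VC-HIT  vc=[15, 5]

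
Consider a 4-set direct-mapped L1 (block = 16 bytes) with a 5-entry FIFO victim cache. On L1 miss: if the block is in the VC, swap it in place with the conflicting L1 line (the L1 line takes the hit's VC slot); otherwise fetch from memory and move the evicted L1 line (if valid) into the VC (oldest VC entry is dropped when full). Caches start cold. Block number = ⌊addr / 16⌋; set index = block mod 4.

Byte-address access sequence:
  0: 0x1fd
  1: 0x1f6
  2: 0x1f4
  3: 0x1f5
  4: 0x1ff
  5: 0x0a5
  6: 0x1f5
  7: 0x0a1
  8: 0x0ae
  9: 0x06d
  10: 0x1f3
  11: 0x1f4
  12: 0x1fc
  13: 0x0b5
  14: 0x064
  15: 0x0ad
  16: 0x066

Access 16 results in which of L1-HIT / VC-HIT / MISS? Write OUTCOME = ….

OUTCOME = VC-HIT

0: 0x1fd (blk 31, set 3) → MISS  vc=[]
1: 0x1f6 (blk 31, set 3) → L1-HIT  vc=[]
2: 0x1f4 (blk 31, set 3) → L1-HIT  vc=[]
3: 0x1f5 (blk 31, set 3) → L1-HIT  vc=[]
4: 0x1ff (blk 31, set 3) → L1-HIT  vc=[]
5: 0xa5 (blk 10, set 2) → MISS  vc=[]
6: 0x1f5 (blk 31, set 3) → L1-HIT  vc=[]
7: 0xa1 (blk 10, set 2) → L1-HIT  vc=[]
8: 0xae (blk 10, set 2) → L1-HIT  vc=[]
9: 0x6d (blk 6, set 2) → MISS  vc=[10]
10: 0x1f3 (blk 31, set 3) → L1-HIT  vc=[10]
11: 0x1f4 (blk 31, set 3) → L1-HIT  vc=[10]
12: 0x1fc (blk 31, set 3) → L1-HIT  vc=[10]
13: 0xb5 (blk 11, set 3) → MISS  vc=[10, 31]
14: 0x64 (blk 6, set 2) → L1-HIT  vc=[10, 31]
15: 0xad (blk 10, set 2) → VC-HIT  vc=[6, 31]
16: 0x66 (blk 6, set 2) → VC-HIT  vc=[10, 31]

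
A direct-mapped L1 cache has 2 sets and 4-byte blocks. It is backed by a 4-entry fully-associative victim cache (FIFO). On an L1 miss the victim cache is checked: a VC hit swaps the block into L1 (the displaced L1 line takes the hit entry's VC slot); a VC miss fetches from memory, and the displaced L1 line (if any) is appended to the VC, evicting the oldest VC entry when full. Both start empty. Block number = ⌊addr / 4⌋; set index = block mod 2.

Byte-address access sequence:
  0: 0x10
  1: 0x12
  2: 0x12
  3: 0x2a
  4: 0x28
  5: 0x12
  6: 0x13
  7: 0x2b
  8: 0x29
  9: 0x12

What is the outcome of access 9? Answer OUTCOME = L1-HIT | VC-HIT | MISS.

#0 0x10→b4/s0 MISS; vc=[]
#1 0x12→b4/s0 L1-HIT; vc=[]
#2 0x12→b4/s0 L1-HIT; vc=[]
#3 0x2a→b10/s0 MISS; vc=[4]
#4 0x28→b10/s0 L1-HIT; vc=[4]
#5 0x12→b4/s0 VC-HIT; vc=[10]
#6 0x13→b4/s0 L1-HIT; vc=[10]
#7 0x2b→b10/s0 VC-HIT; vc=[4]
#8 0x29→b10/s0 L1-HIT; vc=[4]
#9 0x12→b4/s0 VC-HIT; vc=[10]

OUTCOME = VC-HIT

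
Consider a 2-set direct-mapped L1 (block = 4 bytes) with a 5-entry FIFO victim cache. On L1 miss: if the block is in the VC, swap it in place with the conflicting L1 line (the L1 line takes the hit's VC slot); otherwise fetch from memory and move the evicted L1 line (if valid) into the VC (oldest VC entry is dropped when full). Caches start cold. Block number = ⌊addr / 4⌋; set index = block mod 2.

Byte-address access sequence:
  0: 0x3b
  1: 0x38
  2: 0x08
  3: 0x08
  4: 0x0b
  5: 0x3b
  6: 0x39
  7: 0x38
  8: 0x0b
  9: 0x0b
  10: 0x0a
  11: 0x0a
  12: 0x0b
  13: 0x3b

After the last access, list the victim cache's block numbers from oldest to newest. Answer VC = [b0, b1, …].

  [0] addr=0x3b blk=14 s=0: MISS | VC []
  [1] addr=0x38 blk=14 s=0: L1-HIT | VC []
  [2] addr=0x8 blk=2 s=0: MISS | VC [14]
  [3] addr=0x8 blk=2 s=0: L1-HIT | VC [14]
  [4] addr=0xb blk=2 s=0: L1-HIT | VC [14]
  [5] addr=0x3b blk=14 s=0: VC-HIT | VC [2]
  [6] addr=0x39 blk=14 s=0: L1-HIT | VC [2]
  [7] addr=0x38 blk=14 s=0: L1-HIT | VC [2]
  [8] addr=0xb blk=2 s=0: VC-HIT | VC [14]
  [9] addr=0xb blk=2 s=0: L1-HIT | VC [14]
  [10] addr=0xa blk=2 s=0: L1-HIT | VC [14]
  [11] addr=0xa blk=2 s=0: L1-HIT | VC [14]
  [12] addr=0xb blk=2 s=0: L1-HIT | VC [14]
  [13] addr=0x3b blk=14 s=0: VC-HIT | VC [2]

VC = [2]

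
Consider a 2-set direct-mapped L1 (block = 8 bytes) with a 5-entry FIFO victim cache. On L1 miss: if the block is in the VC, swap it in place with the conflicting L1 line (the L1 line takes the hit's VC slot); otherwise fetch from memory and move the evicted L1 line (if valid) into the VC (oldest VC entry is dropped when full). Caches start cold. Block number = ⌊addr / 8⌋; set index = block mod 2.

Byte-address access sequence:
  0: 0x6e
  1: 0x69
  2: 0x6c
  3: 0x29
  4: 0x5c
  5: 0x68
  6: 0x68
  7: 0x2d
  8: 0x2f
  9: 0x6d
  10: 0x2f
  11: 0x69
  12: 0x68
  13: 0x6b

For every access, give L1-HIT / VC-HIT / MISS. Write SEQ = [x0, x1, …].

0: 0x6e (blk 13, set 1) → MISS  vc=[]
1: 0x69 (blk 13, set 1) → L1-HIT  vc=[]
2: 0x6c (blk 13, set 1) → L1-HIT  vc=[]
3: 0x29 (blk 5, set 1) → MISS  vc=[13]
4: 0x5c (blk 11, set 1) → MISS  vc=[13, 5]
5: 0x68 (blk 13, set 1) → VC-HIT  vc=[11, 5]
6: 0x68 (blk 13, set 1) → L1-HIT  vc=[11, 5]
7: 0x2d (blk 5, set 1) → VC-HIT  vc=[11, 13]
8: 0x2f (blk 5, set 1) → L1-HIT  vc=[11, 13]
9: 0x6d (blk 13, set 1) → VC-HIT  vc=[11, 5]
10: 0x2f (blk 5, set 1) → VC-HIT  vc=[11, 13]
11: 0x69 (blk 13, set 1) → VC-HIT  vc=[11, 5]
12: 0x68 (blk 13, set 1) → L1-HIT  vc=[11, 5]
13: 0x6b (blk 13, set 1) → L1-HIT  vc=[11, 5]

SEQ = [MISS, L1-HIT, L1-HIT, MISS, MISS, VC-HIT, L1-HIT, VC-HIT, L1-HIT, VC-HIT, VC-HIT, VC-HIT, L1-HIT, L1-HIT]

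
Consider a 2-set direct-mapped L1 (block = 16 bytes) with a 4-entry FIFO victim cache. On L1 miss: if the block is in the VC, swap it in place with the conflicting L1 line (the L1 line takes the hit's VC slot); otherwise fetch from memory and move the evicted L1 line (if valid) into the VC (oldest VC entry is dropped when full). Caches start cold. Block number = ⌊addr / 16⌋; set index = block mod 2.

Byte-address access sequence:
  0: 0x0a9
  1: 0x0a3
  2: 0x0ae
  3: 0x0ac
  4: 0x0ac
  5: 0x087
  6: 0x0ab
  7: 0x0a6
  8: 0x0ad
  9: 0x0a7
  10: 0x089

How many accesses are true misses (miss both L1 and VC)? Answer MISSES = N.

MISSES = 2

  [0] addr=0xa9 blk=10 s=0: MISS | VC []
  [1] addr=0xa3 blk=10 s=0: L1-HIT | VC []
  [2] addr=0xae blk=10 s=0: L1-HIT | VC []
  [3] addr=0xac blk=10 s=0: L1-HIT | VC []
  [4] addr=0xac blk=10 s=0: L1-HIT | VC []
  [5] addr=0x87 blk=8 s=0: MISS | VC [10]
  [6] addr=0xab blk=10 s=0: VC-HIT | VC [8]
  [7] addr=0xa6 blk=10 s=0: L1-HIT | VC [8]
  [8] addr=0xad blk=10 s=0: L1-HIT | VC [8]
  [9] addr=0xa7 blk=10 s=0: L1-HIT | VC [8]
  [10] addr=0x89 blk=8 s=0: VC-HIT | VC [10]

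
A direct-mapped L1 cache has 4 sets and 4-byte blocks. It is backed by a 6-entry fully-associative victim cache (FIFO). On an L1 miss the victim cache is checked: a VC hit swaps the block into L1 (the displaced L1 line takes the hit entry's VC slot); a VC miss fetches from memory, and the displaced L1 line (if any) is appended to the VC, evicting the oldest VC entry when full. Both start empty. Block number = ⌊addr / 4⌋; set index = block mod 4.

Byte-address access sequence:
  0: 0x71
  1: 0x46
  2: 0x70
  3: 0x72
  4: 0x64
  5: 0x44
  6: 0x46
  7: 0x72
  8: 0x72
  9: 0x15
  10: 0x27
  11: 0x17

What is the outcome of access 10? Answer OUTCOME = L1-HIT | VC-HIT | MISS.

#0 0x71→b28/s0 MISS; vc=[]
#1 0x46→b17/s1 MISS; vc=[]
#2 0x70→b28/s0 L1-HIT; vc=[]
#3 0x72→b28/s0 L1-HIT; vc=[]
#4 0x64→b25/s1 MISS; vc=[17]
#5 0x44→b17/s1 VC-HIT; vc=[25]
#6 0x46→b17/s1 L1-HIT; vc=[25]
#7 0x72→b28/s0 L1-HIT; vc=[25]
#8 0x72→b28/s0 L1-HIT; vc=[25]
#9 0x15→b5/s1 MISS; vc=[25,17]
#10 0x27→b9/s1 MISS; vc=[25,17,5]
#11 0x17→b5/s1 VC-HIT; vc=[25,17,9]

OUTCOME = MISS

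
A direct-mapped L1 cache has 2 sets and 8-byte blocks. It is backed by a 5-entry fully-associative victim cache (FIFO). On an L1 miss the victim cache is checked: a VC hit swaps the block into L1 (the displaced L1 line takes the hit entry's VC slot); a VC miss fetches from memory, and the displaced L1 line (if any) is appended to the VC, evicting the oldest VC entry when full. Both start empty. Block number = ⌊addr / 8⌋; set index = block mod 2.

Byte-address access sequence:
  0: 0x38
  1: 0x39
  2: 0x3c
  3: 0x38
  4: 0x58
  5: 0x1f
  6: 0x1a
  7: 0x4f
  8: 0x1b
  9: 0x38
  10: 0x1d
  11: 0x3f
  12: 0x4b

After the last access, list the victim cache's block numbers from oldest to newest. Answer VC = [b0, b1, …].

  [0] addr=0x38 blk=7 s=1: MISS | VC []
  [1] addr=0x39 blk=7 s=1: L1-HIT | VC []
  [2] addr=0x3c blk=7 s=1: L1-HIT | VC []
  [3] addr=0x38 blk=7 s=1: L1-HIT | VC []
  [4] addr=0x58 blk=11 s=1: MISS | VC [7]
  [5] addr=0x1f blk=3 s=1: MISS | VC [7, 11]
  [6] addr=0x1a blk=3 s=1: L1-HIT | VC [7, 11]
  [7] addr=0x4f blk=9 s=1: MISS | VC [7, 11, 3]
  [8] addr=0x1b blk=3 s=1: VC-HIT | VC [7, 11, 9]
  [9] addr=0x38 blk=7 s=1: VC-HIT | VC [3, 11, 9]
  [10] addr=0x1d blk=3 s=1: VC-HIT | VC [7, 11, 9]
  [11] addr=0x3f blk=7 s=1: VC-HIT | VC [3, 11, 9]
  [12] addr=0x4b blk=9 s=1: VC-HIT | VC [3, 11, 7]

VC = [3, 11, 7]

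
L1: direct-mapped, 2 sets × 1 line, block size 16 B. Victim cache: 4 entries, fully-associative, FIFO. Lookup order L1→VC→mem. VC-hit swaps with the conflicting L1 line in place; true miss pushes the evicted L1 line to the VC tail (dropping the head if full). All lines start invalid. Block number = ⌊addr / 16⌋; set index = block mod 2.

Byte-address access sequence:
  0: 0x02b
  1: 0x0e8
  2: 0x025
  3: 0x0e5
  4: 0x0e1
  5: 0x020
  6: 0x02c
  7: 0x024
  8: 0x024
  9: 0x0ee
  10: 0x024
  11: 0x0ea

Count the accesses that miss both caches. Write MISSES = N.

  [0] addr=0x2b blk=2 s=0: MISS | VC []
  [1] addr=0xe8 blk=14 s=0: MISS | VC [2]
  [2] addr=0x25 blk=2 s=0: VC-HIT | VC [14]
  [3] addr=0xe5 blk=14 s=0: VC-HIT | VC [2]
  [4] addr=0xe1 blk=14 s=0: L1-HIT | VC [2]
  [5] addr=0x20 blk=2 s=0: VC-HIT | VC [14]
  [6] addr=0x2c blk=2 s=0: L1-HIT | VC [14]
  [7] addr=0x24 blk=2 s=0: L1-HIT | VC [14]
  [8] addr=0x24 blk=2 s=0: L1-HIT | VC [14]
  [9] addr=0xee blk=14 s=0: VC-HIT | VC [2]
  [10] addr=0x24 blk=2 s=0: VC-HIT | VC [14]
  [11] addr=0xea blk=14 s=0: VC-HIT | VC [2]

MISSES = 2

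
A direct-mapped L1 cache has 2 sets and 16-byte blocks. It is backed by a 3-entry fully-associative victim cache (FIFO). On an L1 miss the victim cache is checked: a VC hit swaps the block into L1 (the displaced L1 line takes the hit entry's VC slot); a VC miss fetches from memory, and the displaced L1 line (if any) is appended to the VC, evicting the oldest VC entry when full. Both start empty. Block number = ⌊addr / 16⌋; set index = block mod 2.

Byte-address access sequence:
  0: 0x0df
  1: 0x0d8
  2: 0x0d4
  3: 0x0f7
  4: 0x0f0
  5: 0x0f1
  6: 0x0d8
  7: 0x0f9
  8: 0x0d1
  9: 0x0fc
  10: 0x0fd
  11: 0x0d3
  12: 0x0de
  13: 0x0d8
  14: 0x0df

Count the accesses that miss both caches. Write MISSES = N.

MISSES = 2

  [0] addr=0xdf blk=13 s=1: MISS | VC []
  [1] addr=0xd8 blk=13 s=1: L1-HIT | VC []
  [2] addr=0xd4 blk=13 s=1: L1-HIT | VC []
  [3] addr=0xf7 blk=15 s=1: MISS | VC [13]
  [4] addr=0xf0 blk=15 s=1: L1-HIT | VC [13]
  [5] addr=0xf1 blk=15 s=1: L1-HIT | VC [13]
  [6] addr=0xd8 blk=13 s=1: VC-HIT | VC [15]
  [7] addr=0xf9 blk=15 s=1: VC-HIT | VC [13]
  [8] addr=0xd1 blk=13 s=1: VC-HIT | VC [15]
  [9] addr=0xfc blk=15 s=1: VC-HIT | VC [13]
  [10] addr=0xfd blk=15 s=1: L1-HIT | VC [13]
  [11] addr=0xd3 blk=13 s=1: VC-HIT | VC [15]
  [12] addr=0xde blk=13 s=1: L1-HIT | VC [15]
  [13] addr=0xd8 blk=13 s=1: L1-HIT | VC [15]
  [14] addr=0xdf blk=13 s=1: L1-HIT | VC [15]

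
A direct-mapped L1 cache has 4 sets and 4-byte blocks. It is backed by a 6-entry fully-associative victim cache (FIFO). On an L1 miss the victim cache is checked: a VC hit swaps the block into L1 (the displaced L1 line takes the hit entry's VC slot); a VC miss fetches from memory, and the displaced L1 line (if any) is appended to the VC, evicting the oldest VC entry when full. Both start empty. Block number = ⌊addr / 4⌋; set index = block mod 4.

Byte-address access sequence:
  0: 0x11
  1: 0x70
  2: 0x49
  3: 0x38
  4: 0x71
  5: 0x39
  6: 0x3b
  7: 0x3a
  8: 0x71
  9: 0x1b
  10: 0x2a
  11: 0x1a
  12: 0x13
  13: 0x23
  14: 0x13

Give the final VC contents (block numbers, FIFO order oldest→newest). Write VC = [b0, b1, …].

#0 0x11→b4/s0 MISS; vc=[]
#1 0x70→b28/s0 MISS; vc=[4]
#2 0x49→b18/s2 MISS; vc=[4]
#3 0x38→b14/s2 MISS; vc=[4,18]
#4 0x71→b28/s0 L1-HIT; vc=[4,18]
#5 0x39→b14/s2 L1-HIT; vc=[4,18]
#6 0x3b→b14/s2 L1-HIT; vc=[4,18]
#7 0x3a→b14/s2 L1-HIT; vc=[4,18]
#8 0x71→b28/s0 L1-HIT; vc=[4,18]
#9 0x1b→b6/s2 MISS; vc=[4,18,14]
#10 0x2a→b10/s2 MISS; vc=[4,18,14,6]
#11 0x1a→b6/s2 VC-HIT; vc=[4,18,14,10]
#12 0x13→b4/s0 VC-HIT; vc=[28,18,14,10]
#13 0x23→b8/s0 MISS; vc=[28,18,14,10,4]
#14 0x13→b4/s0 VC-HIT; vc=[28,18,14,10,8]

VC = [28, 18, 14, 10, 8]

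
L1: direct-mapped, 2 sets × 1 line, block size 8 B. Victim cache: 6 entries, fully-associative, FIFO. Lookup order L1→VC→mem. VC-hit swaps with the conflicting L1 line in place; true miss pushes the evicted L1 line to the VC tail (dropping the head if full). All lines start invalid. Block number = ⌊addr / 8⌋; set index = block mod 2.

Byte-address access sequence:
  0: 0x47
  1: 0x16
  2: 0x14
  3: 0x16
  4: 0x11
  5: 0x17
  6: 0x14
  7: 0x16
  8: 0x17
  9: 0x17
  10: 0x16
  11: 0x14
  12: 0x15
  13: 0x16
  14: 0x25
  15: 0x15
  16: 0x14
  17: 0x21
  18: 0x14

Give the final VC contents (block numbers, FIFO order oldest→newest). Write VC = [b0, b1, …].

VC = [8, 4]

  [0] addr=0x47 blk=8 s=0: MISS | VC []
  [1] addr=0x16 blk=2 s=0: MISS | VC [8]
  [2] addr=0x14 blk=2 s=0: L1-HIT | VC [8]
  [3] addr=0x16 blk=2 s=0: L1-HIT | VC [8]
  [4] addr=0x11 blk=2 s=0: L1-HIT | VC [8]
  [5] addr=0x17 blk=2 s=0: L1-HIT | VC [8]
  [6] addr=0x14 blk=2 s=0: L1-HIT | VC [8]
  [7] addr=0x16 blk=2 s=0: L1-HIT | VC [8]
  [8] addr=0x17 blk=2 s=0: L1-HIT | VC [8]
  [9] addr=0x17 blk=2 s=0: L1-HIT | VC [8]
  [10] addr=0x16 blk=2 s=0: L1-HIT | VC [8]
  [11] addr=0x14 blk=2 s=0: L1-HIT | VC [8]
  [12] addr=0x15 blk=2 s=0: L1-HIT | VC [8]
  [13] addr=0x16 blk=2 s=0: L1-HIT | VC [8]
  [14] addr=0x25 blk=4 s=0: MISS | VC [8, 2]
  [15] addr=0x15 blk=2 s=0: VC-HIT | VC [8, 4]
  [16] addr=0x14 blk=2 s=0: L1-HIT | VC [8, 4]
  [17] addr=0x21 blk=4 s=0: VC-HIT | VC [8, 2]
  [18] addr=0x14 blk=2 s=0: VC-HIT | VC [8, 4]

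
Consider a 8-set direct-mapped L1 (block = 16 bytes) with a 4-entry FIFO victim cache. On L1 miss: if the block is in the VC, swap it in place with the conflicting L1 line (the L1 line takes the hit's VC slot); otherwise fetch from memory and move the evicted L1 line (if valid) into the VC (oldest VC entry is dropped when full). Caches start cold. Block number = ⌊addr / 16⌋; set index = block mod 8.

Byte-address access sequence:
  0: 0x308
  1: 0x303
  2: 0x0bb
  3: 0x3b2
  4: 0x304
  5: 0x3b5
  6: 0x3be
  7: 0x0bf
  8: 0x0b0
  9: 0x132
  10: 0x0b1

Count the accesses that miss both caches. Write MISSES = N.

#0 0x308→b48/s0 MISS; vc=[]
#1 0x303→b48/s0 L1-HIT; vc=[]
#2 0xbb→b11/s3 MISS; vc=[]
#3 0x3b2→b59/s3 MISS; vc=[11]
#4 0x304→b48/s0 L1-HIT; vc=[11]
#5 0x3b5→b59/s3 L1-HIT; vc=[11]
#6 0x3be→b59/s3 L1-HIT; vc=[11]
#7 0xbf→b11/s3 VC-HIT; vc=[59]
#8 0xb0→b11/s3 L1-HIT; vc=[59]
#9 0x132→b19/s3 MISS; vc=[59,11]
#10 0xb1→b11/s3 VC-HIT; vc=[59,19]

MISSES = 4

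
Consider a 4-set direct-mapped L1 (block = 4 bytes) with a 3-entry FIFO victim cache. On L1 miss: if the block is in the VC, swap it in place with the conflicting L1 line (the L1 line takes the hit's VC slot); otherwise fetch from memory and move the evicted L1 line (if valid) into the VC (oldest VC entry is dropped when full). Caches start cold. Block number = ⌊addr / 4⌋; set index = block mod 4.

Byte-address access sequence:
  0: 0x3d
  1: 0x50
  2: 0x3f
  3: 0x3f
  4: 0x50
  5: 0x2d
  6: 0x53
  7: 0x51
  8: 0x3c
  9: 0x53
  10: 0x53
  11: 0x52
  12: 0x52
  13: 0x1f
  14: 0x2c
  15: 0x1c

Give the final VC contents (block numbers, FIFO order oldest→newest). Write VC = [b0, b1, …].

VC = [11, 15]

  [0] addr=0x3d blk=15 s=3: MISS | VC []
  [1] addr=0x50 blk=20 s=0: MISS | VC []
  [2] addr=0x3f blk=15 s=3: L1-HIT | VC []
  [3] addr=0x3f blk=15 s=3: L1-HIT | VC []
  [4] addr=0x50 blk=20 s=0: L1-HIT | VC []
  [5] addr=0x2d blk=11 s=3: MISS | VC [15]
  [6] addr=0x53 blk=20 s=0: L1-HIT | VC [15]
  [7] addr=0x51 blk=20 s=0: L1-HIT | VC [15]
  [8] addr=0x3c blk=15 s=3: VC-HIT | VC [11]
  [9] addr=0x53 blk=20 s=0: L1-HIT | VC [11]
  [10] addr=0x53 blk=20 s=0: L1-HIT | VC [11]
  [11] addr=0x52 blk=20 s=0: L1-HIT | VC [11]
  [12] addr=0x52 blk=20 s=0: L1-HIT | VC [11]
  [13] addr=0x1f blk=7 s=3: MISS | VC [11, 15]
  [14] addr=0x2c blk=11 s=3: VC-HIT | VC [7, 15]
  [15] addr=0x1c blk=7 s=3: VC-HIT | VC [11, 15]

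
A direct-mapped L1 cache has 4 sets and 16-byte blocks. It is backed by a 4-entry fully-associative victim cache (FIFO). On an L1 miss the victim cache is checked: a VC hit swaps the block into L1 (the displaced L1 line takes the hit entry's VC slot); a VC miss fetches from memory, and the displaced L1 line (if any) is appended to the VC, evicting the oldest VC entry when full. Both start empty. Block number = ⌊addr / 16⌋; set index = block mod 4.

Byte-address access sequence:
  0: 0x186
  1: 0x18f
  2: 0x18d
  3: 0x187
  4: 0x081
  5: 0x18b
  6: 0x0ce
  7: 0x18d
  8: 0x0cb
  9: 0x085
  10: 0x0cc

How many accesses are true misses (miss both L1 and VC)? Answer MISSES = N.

MISSES = 3

0: 0x186 (blk 24, set 0) → MISS  vc=[]
1: 0x18f (blk 24, set 0) → L1-HIT  vc=[]
2: 0x18d (blk 24, set 0) → L1-HIT  vc=[]
3: 0x187 (blk 24, set 0) → L1-HIT  vc=[]
4: 0x81 (blk 8, set 0) → MISS  vc=[24]
5: 0x18b (blk 24, set 0) → VC-HIT  vc=[8]
6: 0xce (blk 12, set 0) → MISS  vc=[8, 24]
7: 0x18d (blk 24, set 0) → VC-HIT  vc=[8, 12]
8: 0xcb (blk 12, set 0) → VC-HIT  vc=[8, 24]
9: 0x85 (blk 8, set 0) → VC-HIT  vc=[12, 24]
10: 0xcc (blk 12, set 0) → VC-HIT  vc=[8, 24]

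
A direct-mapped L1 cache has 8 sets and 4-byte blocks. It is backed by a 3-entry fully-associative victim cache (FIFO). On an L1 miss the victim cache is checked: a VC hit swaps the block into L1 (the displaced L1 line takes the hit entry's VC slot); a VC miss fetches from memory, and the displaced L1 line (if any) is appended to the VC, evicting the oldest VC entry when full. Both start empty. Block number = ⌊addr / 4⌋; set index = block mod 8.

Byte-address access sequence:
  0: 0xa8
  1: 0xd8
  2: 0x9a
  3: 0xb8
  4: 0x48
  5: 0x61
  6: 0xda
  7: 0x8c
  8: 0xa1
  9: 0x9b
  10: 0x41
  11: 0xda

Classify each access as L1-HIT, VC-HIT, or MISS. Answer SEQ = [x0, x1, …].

SEQ = [MISS, MISS, MISS, MISS, MISS, MISS, VC-HIT, MISS, MISS, VC-HIT, MISS, MISS]

0: 0xa8 (blk 42, set 2) → MISS  vc=[]
1: 0xd8 (blk 54, set 6) → MISS  vc=[]
2: 0x9a (blk 38, set 6) → MISS  vc=[54]
3: 0xb8 (blk 46, set 6) → MISS  vc=[54, 38]
4: 0x48 (blk 18, set 2) → MISS  vc=[54, 38, 42]
5: 0x61 (blk 24, set 0) → MISS  vc=[54, 38, 42]
6: 0xda (blk 54, set 6) → VC-HIT  vc=[46, 38, 42]
7: 0x8c (blk 35, set 3) → MISS  vc=[46, 38, 42]
8: 0xa1 (blk 40, set 0) → MISS  vc=[38, 42, 24]
9: 0x9b (blk 38, set 6) → VC-HIT  vc=[54, 42, 24]
10: 0x41 (blk 16, set 0) → MISS  vc=[42, 24, 40]
11: 0xda (blk 54, set 6) → MISS  vc=[24, 40, 38]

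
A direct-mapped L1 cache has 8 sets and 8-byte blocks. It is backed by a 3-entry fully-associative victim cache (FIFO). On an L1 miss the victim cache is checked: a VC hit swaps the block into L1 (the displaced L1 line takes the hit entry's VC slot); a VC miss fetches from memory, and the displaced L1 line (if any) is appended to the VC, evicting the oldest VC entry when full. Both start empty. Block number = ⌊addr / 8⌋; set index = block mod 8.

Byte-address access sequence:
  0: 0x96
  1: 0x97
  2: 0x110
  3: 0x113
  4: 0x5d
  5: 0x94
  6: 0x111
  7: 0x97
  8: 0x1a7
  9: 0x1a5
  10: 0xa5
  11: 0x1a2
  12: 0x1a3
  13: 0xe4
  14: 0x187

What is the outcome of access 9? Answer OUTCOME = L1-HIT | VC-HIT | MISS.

0: 0x96 (blk 18, set 2) → MISS  vc=[]
1: 0x97 (blk 18, set 2) → L1-HIT  vc=[]
2: 0x110 (blk 34, set 2) → MISS  vc=[18]
3: 0x113 (blk 34, set 2) → L1-HIT  vc=[18]
4: 0x5d (blk 11, set 3) → MISS  vc=[18]
5: 0x94 (blk 18, set 2) → VC-HIT  vc=[34]
6: 0x111 (blk 34, set 2) → VC-HIT  vc=[18]
7: 0x97 (blk 18, set 2) → VC-HIT  vc=[34]
8: 0x1a7 (blk 52, set 4) → MISS  vc=[34]
9: 0x1a5 (blk 52, set 4) → L1-HIT  vc=[34]
10: 0xa5 (blk 20, set 4) → MISS  vc=[34, 52]
11: 0x1a2 (blk 52, set 4) → VC-HIT  vc=[34, 20]
12: 0x1a3 (blk 52, set 4) → L1-HIT  vc=[34, 20]
13: 0xe4 (blk 28, set 4) → MISS  vc=[34, 20, 52]
14: 0x187 (blk 48, set 0) → MISS  vc=[34, 20, 52]

OUTCOME = L1-HIT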